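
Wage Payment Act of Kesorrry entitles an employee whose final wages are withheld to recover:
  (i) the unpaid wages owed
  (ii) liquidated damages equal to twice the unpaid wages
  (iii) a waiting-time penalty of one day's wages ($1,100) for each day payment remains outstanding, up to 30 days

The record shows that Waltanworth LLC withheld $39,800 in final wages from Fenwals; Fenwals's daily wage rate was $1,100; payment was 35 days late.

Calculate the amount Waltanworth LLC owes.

$152,400

Doubled: 2 × $39,800 = $79,600
Penalty days: min(35, 30) = 30
Waiting-time penalty: 30 × $1,100 = $33,000
Total award: $39,800 + $79,600 + $33,000 = $152,400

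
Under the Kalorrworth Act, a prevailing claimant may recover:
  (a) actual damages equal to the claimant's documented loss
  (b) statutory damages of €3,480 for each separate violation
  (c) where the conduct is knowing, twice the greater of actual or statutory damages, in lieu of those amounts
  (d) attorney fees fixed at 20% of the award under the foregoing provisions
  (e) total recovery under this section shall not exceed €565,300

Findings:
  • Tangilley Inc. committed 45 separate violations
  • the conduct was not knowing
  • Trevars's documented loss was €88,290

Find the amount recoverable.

€293,868

Statutory damages: 45 × €3,480 = €156,600
Conduct not knowing: the in-lieu enhancement does not apply.
Actual plus statutory damages: €88,290 + €156,600 = €244,890
Attorney fees: 20% of €244,890 = €48,978
Total before cap: €244,890 + €48,978 = €293,868
Cap at €565,300: €293,868 is within the cap, no reduction.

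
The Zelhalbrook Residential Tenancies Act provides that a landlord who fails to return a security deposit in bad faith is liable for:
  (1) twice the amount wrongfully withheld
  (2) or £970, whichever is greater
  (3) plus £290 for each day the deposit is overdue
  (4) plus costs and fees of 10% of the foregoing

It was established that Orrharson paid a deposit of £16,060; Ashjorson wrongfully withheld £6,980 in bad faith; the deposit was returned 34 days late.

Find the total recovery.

£26,202

Doubled: 2 × £6,980 = £13,960
Minimum £970: £13,960 meets the minimum, no increase.
Late-return penalty: 34 × £290 = £9,860
Damages plus late penalty: £13,960 + £9,860 = £23,820
Costs and fees: 10% of £23,820 = £2,382
Total recovery: £23,820 + £2,382 = £26,202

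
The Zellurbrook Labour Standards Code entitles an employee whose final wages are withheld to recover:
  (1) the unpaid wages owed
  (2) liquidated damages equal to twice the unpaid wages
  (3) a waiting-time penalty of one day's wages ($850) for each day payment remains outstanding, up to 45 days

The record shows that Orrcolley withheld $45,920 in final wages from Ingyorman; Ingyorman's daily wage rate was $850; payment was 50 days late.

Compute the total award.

Doubled: 2 × $45,920 = $91,840
Penalty days: min(50, 45) = 45
Waiting-time penalty: 45 × $850 = $38,250
Total award: $45,920 + $91,840 + $38,250 = $176,010

$176,010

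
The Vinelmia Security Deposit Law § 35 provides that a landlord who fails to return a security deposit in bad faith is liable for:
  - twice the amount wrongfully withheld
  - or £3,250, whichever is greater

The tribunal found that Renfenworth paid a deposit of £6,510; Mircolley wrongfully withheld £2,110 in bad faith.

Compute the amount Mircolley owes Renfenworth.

£4,220

Doubled: 2 × £2,110 = £4,220
Minimum £3,250: £4,220 meets the minimum, no increase.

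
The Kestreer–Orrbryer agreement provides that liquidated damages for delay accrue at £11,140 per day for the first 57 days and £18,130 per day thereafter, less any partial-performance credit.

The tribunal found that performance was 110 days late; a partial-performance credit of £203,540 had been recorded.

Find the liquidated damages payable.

First 57 days: 57 × £11,140 = £634,980
Remaining days: (110 − 57) × £18,130 = £960,890
Accrued per-day damages: £634,980 + £960,890 = £1,595,870
Less partial-performance credit: £1,595,870 − £203,540 = £1,392,330

£1,392,330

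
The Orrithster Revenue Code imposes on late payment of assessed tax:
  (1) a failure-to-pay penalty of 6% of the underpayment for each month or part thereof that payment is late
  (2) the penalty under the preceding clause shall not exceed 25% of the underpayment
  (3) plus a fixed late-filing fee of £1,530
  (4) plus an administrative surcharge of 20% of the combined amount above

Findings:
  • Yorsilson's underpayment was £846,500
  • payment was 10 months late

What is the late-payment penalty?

Penalty: £255,786

Accrued rate: 6% × 10 = 60%, capped at 25% → 25%
Failure-to-pay penalty: 25% of £846,500 = £211,625
Penalty before surcharge: £211,625 + £1,530 = £213,155
Administrative surcharge: 20% of £213,155 = £42,631
Total penalty: £213,155 + £42,631 = £255,786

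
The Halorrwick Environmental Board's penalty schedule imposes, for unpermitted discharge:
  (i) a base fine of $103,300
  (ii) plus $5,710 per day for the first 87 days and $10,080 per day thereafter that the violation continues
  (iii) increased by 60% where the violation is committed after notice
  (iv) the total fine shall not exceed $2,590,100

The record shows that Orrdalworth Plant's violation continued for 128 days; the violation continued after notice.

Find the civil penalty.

First 87 days: 87 × $5,710 = $496,770
Remaining days: (128 − 87) × $10,080 = $413,280
Per-day component: $496,770 + $413,280 = $910,050
Base plus per-day: $103,300 + $910,050 = $1,013,350
Enhancement: 60% of $1,013,350 = $608,010
Enhanced fine: $1,013,350 + $608,010 = $1,621,360
Cap at $2,590,100: $1,621,360 is within the cap, no reduction.

Civil penalty: $1,621,360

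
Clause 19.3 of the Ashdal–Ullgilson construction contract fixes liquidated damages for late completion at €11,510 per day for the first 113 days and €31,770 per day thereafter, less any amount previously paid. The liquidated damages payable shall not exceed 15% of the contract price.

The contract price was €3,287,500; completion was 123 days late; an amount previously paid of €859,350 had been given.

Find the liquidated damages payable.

€493,125

First 113 days: 113 × €11,510 = €1,300,630
Remaining days: (123 − 113) × €31,770 = €317,700
Accrued per-day damages: €1,300,630 + €317,700 = €1,618,330
Less amount previously paid: €1,618,330 − €859,350 = €758,980
Cap: 15% of €3,287,500 = €493,125
Cap at €493,125: €758,980 exceeds the cap → €493,125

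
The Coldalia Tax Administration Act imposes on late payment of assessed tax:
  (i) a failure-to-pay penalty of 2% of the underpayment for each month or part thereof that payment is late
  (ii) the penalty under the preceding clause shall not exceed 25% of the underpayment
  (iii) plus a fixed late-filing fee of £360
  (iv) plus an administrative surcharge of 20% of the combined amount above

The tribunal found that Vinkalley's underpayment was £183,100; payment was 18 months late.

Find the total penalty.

Penalty: £55,362

Accrued rate: 2% × 18 = 36%, capped at 25% → 25%
Failure-to-pay penalty: 25% of £183,100 = £45,775
Penalty before surcharge: £45,775 + £360 = £46,135
Administrative surcharge: 20% of £46,135 = £9,227
Total penalty: £46,135 + £9,227 = £55,362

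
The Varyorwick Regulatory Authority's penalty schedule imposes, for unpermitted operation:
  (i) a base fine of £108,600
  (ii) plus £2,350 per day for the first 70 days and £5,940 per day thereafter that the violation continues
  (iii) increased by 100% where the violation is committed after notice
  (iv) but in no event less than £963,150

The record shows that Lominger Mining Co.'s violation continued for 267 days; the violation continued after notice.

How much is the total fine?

£2,886,560

First 70 days: 70 × £2,350 = £164,500
Remaining days: (267 − 70) × £5,940 = £1,170,180
Per-day component: £164,500 + £1,170,180 = £1,334,680
Base plus per-day: £108,600 + £1,334,680 = £1,443,280
Enhancement: 100% of £1,443,280 = £1,443,280
Enhanced fine: £1,443,280 + £1,443,280 = £2,886,560
Minimum £963,150: £2,886,560 meets the minimum, no increase.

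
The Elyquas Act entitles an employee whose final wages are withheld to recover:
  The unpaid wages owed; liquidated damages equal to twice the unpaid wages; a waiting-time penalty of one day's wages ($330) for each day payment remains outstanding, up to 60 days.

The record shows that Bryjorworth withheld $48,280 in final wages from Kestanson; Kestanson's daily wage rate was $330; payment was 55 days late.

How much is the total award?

$162,990

Doubled: 2 × $48,280 = $96,560
Penalty days: min(55, 60) = 55
Waiting-time penalty: 55 × $330 = $18,150
Total award: $48,280 + $96,560 + $18,150 = $162,990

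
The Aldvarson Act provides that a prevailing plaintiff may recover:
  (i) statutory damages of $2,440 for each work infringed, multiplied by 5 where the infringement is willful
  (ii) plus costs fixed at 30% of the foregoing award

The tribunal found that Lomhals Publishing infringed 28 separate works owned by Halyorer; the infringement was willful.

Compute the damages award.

Statutory damages: 28 × $2,440 = $68,320
Multiplied by 5: 5 × $68,320 = $341,600
Costs: 30% of $341,600 = $102,480
Award plus costs: $341,600 + $102,480 = $444,080

$444,080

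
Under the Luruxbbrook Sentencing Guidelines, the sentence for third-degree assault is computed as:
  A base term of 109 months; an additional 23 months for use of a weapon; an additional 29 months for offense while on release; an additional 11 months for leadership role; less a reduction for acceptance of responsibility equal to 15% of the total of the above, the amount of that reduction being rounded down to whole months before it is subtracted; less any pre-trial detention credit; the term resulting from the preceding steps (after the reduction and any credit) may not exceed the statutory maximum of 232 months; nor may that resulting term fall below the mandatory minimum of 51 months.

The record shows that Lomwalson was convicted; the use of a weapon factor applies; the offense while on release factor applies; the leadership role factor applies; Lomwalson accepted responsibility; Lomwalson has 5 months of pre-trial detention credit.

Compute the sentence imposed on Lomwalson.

Use of a weapon enhancement: +23 months
Offense while on release enhancement: +29 months
Leadership role enhancement: +11 months
Adjusted term: 109 months + 23 months + 29 months + 11 months = 172 months
Acceptance of responsibility reduction: 15% of 172 months = 25 months (rounded down)
After reduction: 172 − 25 = 147 months
Less pre-trial detention credit: 147 months − 5 months = 142 months
Cap at 232 months: 142 months is within the cap, no reduction.
Minimum 51 months: 142 months meets the minimum, no increase.

142 months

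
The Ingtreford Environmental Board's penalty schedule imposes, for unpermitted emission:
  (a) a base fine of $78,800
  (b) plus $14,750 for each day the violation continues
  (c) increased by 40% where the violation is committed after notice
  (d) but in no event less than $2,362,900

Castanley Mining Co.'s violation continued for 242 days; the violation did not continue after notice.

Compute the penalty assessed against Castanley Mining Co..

$3,648,300

Per-day component: 242 × $14,750 = $3,569,500
Base plus per-day: $78,800 + $3,569,500 = $3,648,300
The violation did not continue after notice: no 40% increase.
Minimum $2,362,900: $3,648,300 meets the minimum, no increase.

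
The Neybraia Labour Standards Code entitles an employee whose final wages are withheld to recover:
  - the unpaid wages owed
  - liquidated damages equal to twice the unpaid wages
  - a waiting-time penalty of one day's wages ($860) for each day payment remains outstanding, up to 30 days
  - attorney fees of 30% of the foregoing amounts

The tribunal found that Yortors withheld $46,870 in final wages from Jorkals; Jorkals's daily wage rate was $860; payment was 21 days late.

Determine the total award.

$206,271

Doubled: 2 × $46,870 = $93,740
Penalty days: min(21, 30) = 21
Waiting-time penalty: 21 × $860 = $18,060
Subtotal: $46,870 + $93,740 + $18,060 = $158,670
Attorney fees: 30% of $158,670 = $47,601
Total award: $158,670 + $47,601 = $206,271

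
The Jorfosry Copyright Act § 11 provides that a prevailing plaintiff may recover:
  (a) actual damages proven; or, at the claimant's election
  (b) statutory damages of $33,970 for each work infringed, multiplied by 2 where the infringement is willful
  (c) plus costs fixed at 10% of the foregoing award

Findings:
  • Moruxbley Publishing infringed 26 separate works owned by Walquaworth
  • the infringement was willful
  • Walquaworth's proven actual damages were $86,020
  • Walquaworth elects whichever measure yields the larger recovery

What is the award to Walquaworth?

Statutory damages: 26 × $33,970 = $883,220
Doubled: 2 × $883,220 = $1,766,440
Greater of actual damages ($86,020) or enhanced statutory damages ($1,766,440): $1,766,440
Costs: 10% of $1,766,440 = $176,644
Award plus costs: $1,766,440 + $176,644 = $1,943,084

$1,943,084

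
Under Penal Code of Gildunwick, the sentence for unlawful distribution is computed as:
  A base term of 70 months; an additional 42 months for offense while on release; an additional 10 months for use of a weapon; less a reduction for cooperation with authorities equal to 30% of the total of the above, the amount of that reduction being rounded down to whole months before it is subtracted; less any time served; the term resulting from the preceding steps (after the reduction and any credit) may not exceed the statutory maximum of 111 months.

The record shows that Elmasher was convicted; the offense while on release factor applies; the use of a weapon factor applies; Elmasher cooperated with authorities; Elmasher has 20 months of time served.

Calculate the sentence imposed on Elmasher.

Sentence: 66 months

Offense while on release enhancement: +42 months
Use of a weapon enhancement: +10 months
Adjusted term: 70 months + 42 months + 10 months = 122 months
Cooperation with authorities reduction: 30% of 122 months = 36 months (rounded down)
After reduction: 122 − 36 = 86 months
Less time served: 86 months − 20 months = 66 months
Cap at 111 months: 66 months is within the cap, no reduction.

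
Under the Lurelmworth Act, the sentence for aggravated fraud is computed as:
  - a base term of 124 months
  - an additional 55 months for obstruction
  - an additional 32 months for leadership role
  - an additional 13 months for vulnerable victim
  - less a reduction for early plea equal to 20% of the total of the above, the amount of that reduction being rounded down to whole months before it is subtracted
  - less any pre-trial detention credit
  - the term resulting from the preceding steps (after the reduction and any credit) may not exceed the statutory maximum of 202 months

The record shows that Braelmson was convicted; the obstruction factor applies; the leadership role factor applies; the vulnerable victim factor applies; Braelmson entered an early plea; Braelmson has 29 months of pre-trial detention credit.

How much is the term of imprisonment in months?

151 months

Obstruction enhancement: +55 months
Leadership role enhancement: +32 months
Vulnerable victim enhancement: +13 months
Adjusted term: 124 months + 55 months + 32 months + 13 months = 224 months
Early plea reduction: 20% of 224 months = 44 months (rounded down)
After reduction: 224 − 44 = 180 months
Less pre-trial detention credit: 180 months − 29 months = 151 months
Cap at 202 months: 151 months is within the cap, no reduction.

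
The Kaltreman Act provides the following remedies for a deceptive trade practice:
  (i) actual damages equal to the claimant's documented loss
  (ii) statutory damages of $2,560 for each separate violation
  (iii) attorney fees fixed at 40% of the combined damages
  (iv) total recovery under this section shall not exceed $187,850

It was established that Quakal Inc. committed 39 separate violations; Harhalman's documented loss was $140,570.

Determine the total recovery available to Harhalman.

Statutory damages: 39 × $2,560 = $99,840
Combined damages: $140,570 + $99,840 = $240,410
Attorney fees: 40% of $240,410 = $96,164
Total before cap: $240,410 + $96,164 = $336,574
Cap at $187,850: $336,574 exceeds the cap → $187,850

$187,850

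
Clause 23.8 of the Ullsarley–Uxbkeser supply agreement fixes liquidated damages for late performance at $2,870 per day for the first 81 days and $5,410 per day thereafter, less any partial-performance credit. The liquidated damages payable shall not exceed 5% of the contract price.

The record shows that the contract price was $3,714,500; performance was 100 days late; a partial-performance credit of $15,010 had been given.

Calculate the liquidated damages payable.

First 81 days: 81 × $2,870 = $232,470
Remaining days: (100 − 81) × $5,410 = $102,790
Accrued per-day damages: $232,470 + $102,790 = $335,260
Less partial-performance credit: $335,260 − $15,010 = $320,250
Cap: 5% of $3,714,500 = $185,725
Cap at $185,725: $320,250 exceeds the cap → $185,725

$185,725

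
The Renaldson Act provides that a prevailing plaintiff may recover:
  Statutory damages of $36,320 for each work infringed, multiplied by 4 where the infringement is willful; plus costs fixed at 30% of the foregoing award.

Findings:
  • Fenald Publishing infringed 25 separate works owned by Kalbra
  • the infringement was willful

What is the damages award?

Statutory damages: 25 × $36,320 = $908,000
Multiplied by 4: 4 × $908,000 = $3,632,000
Costs: 30% of $3,632,000 = $1,089,600
Award plus costs: $3,632,000 + $1,089,600 = $4,721,600

$4,721,600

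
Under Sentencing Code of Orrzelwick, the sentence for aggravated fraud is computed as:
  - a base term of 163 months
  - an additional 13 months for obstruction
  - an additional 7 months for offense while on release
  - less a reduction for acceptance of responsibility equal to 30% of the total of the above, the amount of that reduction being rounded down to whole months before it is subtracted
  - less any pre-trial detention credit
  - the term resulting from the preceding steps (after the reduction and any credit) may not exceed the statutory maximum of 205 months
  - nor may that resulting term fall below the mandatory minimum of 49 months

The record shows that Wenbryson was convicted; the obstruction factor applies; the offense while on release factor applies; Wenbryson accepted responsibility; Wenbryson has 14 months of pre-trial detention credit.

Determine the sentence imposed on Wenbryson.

115 months

Obstruction enhancement: +13 months
Offense while on release enhancement: +7 months
Adjusted term: 163 months + 13 months + 7 months = 183 months
Acceptance of responsibility reduction: 30% of 183 months = 54 months (rounded down)
After reduction: 183 − 54 = 129 months
Less pre-trial detention credit: 129 months − 14 months = 115 months
Cap at 205 months: 115 months is within the cap, no reduction.
Minimum 49 months: 115 months meets the minimum, no increase.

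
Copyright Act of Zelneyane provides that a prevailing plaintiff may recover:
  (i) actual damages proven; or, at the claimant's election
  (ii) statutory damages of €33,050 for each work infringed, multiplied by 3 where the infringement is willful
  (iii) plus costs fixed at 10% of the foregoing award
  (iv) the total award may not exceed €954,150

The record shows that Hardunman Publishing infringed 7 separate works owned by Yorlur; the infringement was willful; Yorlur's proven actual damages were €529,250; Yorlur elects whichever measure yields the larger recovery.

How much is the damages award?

Statutory damages: 7 × €33,050 = €231,350
Trebled: 3 × €231,350 = €694,050
Greater of actual damages (€529,250) or enhanced statutory damages (€694,050): €694,050
Costs: 10% of €694,050 = €69,405
Award plus costs: €694,050 + €69,405 = €763,455
Cap at €954,150: €763,455 is within the cap, no reduction.

€763,455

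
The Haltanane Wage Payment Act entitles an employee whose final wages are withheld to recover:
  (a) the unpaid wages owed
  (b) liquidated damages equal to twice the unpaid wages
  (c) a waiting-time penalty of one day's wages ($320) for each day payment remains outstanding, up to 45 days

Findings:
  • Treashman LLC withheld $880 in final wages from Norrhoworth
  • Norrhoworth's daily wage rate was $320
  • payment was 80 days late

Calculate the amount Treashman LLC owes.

$17,040

Doubled: 2 × $880 = $1,760
Penalty days: min(80, 45) = 45
Waiting-time penalty: 45 × $320 = $14,400
Total award: $880 + $1,760 + $14,400 = $17,040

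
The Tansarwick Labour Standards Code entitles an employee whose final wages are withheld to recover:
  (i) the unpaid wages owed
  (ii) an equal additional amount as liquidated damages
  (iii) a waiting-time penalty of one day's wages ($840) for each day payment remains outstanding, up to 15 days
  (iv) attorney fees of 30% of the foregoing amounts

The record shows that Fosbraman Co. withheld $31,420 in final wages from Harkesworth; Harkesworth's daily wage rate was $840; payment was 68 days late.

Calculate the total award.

Liquidated damages (equal amount): $31,420
Penalty days: min(68, 15) = 15
Waiting-time penalty: 15 × $840 = $12,600
Subtotal: $31,420 + $31,420 + $12,600 = $75,440
Attorney fees: 30% of $75,440 = $22,632
Total award: $75,440 + $22,632 = $98,072

$98,072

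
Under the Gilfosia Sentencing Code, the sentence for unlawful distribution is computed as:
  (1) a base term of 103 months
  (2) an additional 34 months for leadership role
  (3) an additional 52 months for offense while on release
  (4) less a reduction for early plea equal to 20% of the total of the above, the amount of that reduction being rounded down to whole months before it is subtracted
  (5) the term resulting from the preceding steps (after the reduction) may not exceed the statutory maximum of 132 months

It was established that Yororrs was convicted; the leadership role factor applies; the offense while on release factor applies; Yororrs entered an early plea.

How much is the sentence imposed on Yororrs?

132 months

Leadership role enhancement: +34 months
Offense while on release enhancement: +52 months
Adjusted term: 103 months + 34 months + 52 months = 189 months
Early plea reduction: 20% of 189 months = 37 months (rounded down)
After reduction: 189 − 37 = 152 months
Cap at 132 months: 152 months exceeds the cap → 132 months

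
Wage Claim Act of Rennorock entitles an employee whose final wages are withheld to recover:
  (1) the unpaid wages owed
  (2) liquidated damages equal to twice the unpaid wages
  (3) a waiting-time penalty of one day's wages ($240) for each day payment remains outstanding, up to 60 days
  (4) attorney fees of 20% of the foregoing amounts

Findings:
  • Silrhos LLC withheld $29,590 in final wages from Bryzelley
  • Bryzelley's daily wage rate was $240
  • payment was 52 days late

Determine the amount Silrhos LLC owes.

Doubled: 2 × $29,590 = $59,180
Penalty days: min(52, 60) = 52
Waiting-time penalty: 52 × $240 = $12,480
Subtotal: $29,590 + $59,180 + $12,480 = $101,250
Attorney fees: 20% of $101,250 = $20,250
Total award: $101,250 + $20,250 = $121,500

$121,500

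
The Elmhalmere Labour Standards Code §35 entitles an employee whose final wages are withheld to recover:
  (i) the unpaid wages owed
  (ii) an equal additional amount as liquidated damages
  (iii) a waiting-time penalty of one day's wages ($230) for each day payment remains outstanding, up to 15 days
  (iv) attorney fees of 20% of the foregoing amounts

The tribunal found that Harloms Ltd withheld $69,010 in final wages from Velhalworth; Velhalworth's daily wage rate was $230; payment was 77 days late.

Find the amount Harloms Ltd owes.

$169,764

Liquidated damages (equal amount): $69,010
Penalty days: min(77, 15) = 15
Waiting-time penalty: 15 × $230 = $3,450
Subtotal: $69,010 + $69,010 + $3,450 = $141,470
Attorney fees: 20% of $141,470 = $28,294
Total award: $141,470 + $28,294 = $169,764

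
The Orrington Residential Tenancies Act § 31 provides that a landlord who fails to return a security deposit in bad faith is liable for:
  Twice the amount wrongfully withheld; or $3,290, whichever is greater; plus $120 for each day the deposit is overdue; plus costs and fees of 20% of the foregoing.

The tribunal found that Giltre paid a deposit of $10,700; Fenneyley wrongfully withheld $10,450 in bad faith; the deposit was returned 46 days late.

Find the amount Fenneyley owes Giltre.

Doubled: 2 × $10,450 = $20,900
Minimum $3,290: $20,900 meets the minimum, no increase.
Late-return penalty: 46 × $120 = $5,520
Damages plus late penalty: $20,900 + $5,520 = $26,420
Costs and fees: 20% of $26,420 = $5,284
Total recovery: $26,420 + $5,284 = $31,704

Recovery: $31,704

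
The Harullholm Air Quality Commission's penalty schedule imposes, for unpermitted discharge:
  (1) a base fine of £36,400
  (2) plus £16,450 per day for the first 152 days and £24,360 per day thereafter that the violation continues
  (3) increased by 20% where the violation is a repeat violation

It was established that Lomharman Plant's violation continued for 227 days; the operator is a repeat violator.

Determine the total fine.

£5,236,560

First 152 days: 152 × £16,450 = £2,500,400
Remaining days: (227 − 152) × £24,360 = £1,827,000
Per-day component: £2,500,400 + £1,827,000 = £4,327,400
Base plus per-day: £36,400 + £4,327,400 = £4,363,800
Enhancement: 20% of £4,363,800 = £872,760
Enhanced fine: £4,363,800 + £872,760 = £5,236,560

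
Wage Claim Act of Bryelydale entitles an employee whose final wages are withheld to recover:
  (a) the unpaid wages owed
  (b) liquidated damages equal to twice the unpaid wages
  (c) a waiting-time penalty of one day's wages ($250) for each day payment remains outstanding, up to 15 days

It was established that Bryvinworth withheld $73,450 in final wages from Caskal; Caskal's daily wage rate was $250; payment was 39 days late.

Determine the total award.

Doubled: 2 × $73,450 = $146,900
Penalty days: min(39, 15) = 15
Waiting-time penalty: 15 × $250 = $3,750
Total award: $73,450 + $146,900 + $3,750 = $224,100

$224,100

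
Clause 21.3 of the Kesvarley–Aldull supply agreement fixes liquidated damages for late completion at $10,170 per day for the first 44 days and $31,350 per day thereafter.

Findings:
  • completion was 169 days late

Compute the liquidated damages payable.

$4,366,230

First 44 days: 44 × $10,170 = $447,480
Remaining days: (169 − 44) × $31,350 = $3,918,750
Accrued per-day damages: $447,480 + $3,918,750 = $4,366,230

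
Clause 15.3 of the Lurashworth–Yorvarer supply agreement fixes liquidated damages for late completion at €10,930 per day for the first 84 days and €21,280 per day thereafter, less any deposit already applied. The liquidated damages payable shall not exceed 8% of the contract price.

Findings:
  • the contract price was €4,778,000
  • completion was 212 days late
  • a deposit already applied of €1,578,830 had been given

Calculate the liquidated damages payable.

€382,240

First 84 days: 84 × €10,930 = €918,120
Remaining days: (212 − 84) × €21,280 = €2,723,840
Accrued per-day damages: €918,120 + €2,723,840 = €3,641,960
Less deposit already applied: €3,641,960 − €1,578,830 = €2,063,130
Cap: 8% of €4,778,000 = €382,240
Cap at €382,240: €2,063,130 exceeds the cap → €382,240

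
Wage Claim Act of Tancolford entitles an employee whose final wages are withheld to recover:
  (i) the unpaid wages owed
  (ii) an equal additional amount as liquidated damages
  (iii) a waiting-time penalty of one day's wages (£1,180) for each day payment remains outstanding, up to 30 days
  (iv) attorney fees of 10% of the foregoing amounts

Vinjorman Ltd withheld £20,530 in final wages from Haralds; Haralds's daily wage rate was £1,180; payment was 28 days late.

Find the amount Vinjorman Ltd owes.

£81,510

Liquidated damages (equal amount): £20,530
Penalty days: min(28, 30) = 28
Waiting-time penalty: 28 × £1,180 = £33,040
Subtotal: £20,530 + £20,530 + £33,040 = £74,100
Attorney fees: 10% of £74,100 = £7,410
Total award: £74,100 + £7,410 = £81,510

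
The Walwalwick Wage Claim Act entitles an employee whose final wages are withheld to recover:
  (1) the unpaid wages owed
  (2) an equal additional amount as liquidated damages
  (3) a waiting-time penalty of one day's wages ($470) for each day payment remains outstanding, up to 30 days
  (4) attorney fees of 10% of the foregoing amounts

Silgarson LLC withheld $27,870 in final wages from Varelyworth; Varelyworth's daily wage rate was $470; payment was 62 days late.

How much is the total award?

$76,824

Liquidated damages (equal amount): $27,870
Penalty days: min(62, 30) = 30
Waiting-time penalty: 30 × $470 = $14,100
Subtotal: $27,870 + $27,870 + $14,100 = $69,840
Attorney fees: 10% of $69,840 = $6,984
Total award: $69,840 + $6,984 = $76,824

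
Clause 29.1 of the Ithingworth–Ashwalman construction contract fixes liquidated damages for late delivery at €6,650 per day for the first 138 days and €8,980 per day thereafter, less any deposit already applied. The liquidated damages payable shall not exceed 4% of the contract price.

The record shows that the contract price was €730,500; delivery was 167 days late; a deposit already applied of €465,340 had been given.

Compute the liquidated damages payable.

€29,220

First 138 days: 138 × €6,650 = €917,700
Remaining days: (167 − 138) × €8,980 = €260,420
Accrued per-day damages: €917,700 + €260,420 = €1,178,120
Less deposit already applied: €1,178,120 − €465,340 = €712,780
Cap: 4% of €730,500 = €29,220
Cap at €29,220: €712,780 exceeds the cap → €29,220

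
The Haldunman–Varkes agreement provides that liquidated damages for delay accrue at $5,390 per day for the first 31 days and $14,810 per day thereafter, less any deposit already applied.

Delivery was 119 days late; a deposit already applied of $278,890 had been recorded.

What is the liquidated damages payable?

First 31 days: 31 × $5,390 = $167,090
Remaining days: (119 − 31) × $14,810 = $1,303,280
Accrued per-day damages: $167,090 + $1,303,280 = $1,470,370
Less deposit already applied: $1,470,370 − $278,890 = $1,191,480

$1,191,480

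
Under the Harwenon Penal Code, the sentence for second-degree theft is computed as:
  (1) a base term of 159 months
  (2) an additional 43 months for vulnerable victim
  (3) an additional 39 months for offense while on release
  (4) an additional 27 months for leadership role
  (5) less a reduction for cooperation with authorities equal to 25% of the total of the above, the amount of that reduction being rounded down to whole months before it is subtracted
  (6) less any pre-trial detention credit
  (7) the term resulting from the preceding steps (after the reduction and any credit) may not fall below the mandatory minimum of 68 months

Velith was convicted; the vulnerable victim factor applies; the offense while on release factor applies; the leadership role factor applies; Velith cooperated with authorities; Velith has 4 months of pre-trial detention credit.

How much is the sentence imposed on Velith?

197 months

Vulnerable victim enhancement: +43 months
Offense while on release enhancement: +39 months
Leadership role enhancement: +27 months
Adjusted term: 159 months + 43 months + 39 months + 27 months = 268 months
Cooperation with authorities reduction: 25% of 268 months = 67 months (rounded down)
After reduction: 268 − 67 = 201 months
Less pre-trial detention credit: 201 months − 4 months = 197 months
Minimum 68 months: 197 months meets the minimum, no increase.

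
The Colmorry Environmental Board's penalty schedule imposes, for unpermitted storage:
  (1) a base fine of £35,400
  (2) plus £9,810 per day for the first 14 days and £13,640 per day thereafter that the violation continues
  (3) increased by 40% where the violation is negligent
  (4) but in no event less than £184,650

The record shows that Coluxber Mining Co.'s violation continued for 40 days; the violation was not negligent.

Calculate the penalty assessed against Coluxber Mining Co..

£527,380

First 14 days: 14 × £9,810 = £137,340
Remaining days: (40 − 14) × £13,640 = £354,640
Per-day component: £137,340 + £354,640 = £491,980
Base plus per-day: £35,400 + £491,980 = £527,380
The violation was not negligent: no 40% increase.
Minimum £184,650: £527,380 meets the minimum, no increase.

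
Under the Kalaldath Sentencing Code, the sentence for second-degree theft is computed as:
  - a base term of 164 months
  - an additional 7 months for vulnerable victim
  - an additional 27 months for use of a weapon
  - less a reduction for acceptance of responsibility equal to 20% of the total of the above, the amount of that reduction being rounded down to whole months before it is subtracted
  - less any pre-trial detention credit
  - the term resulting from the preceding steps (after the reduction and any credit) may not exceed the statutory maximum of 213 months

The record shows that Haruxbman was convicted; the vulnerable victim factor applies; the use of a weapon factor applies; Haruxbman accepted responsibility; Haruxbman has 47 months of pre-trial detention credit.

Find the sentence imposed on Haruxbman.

Vulnerable victim enhancement: +7 months
Use of a weapon enhancement: +27 months
Adjusted term: 164 months + 7 months + 27 months = 198 months
Acceptance of responsibility reduction: 20% of 198 months = 39 months (rounded down)
After reduction: 198 − 39 = 159 months
Less pre-trial detention credit: 159 months − 47 months = 112 months
Cap at 213 months: 112 months is within the cap, no reduction.

112 months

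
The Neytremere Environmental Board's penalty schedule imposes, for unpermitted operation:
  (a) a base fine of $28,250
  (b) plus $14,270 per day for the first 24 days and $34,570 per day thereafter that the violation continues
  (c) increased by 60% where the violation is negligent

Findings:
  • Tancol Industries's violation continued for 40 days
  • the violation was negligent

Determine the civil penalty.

First 24 days: 24 × $14,270 = $342,480
Remaining days: (40 − 24) × $34,570 = $553,120
Per-day component: $342,480 + $553,120 = $895,600
Base plus per-day: $28,250 + $895,600 = $923,850
Enhancement: 60% of $923,850 = $554,310
Enhanced fine: $923,850 + $554,310 = $1,478,160

$1,478,160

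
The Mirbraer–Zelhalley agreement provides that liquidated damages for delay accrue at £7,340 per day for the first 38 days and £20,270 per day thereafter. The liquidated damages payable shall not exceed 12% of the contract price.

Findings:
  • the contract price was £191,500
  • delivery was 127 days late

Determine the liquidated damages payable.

£22,980

First 38 days: 38 × £7,340 = £278,920
Remaining days: (127 − 38) × £20,270 = £1,804,030
Accrued per-day damages: £278,920 + £1,804,030 = £2,082,950
Cap: 12% of £191,500 = £22,980
Cap at £22,980: £2,082,950 exceeds the cap → £22,980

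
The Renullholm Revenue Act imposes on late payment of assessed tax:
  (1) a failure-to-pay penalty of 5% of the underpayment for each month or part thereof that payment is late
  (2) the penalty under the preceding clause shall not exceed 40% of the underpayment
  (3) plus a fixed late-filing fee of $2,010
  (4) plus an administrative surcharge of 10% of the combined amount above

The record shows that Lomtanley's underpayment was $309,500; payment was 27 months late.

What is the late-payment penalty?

Accrued rate: 5% × 27 = 135%, capped at 40% → 40%
Failure-to-pay penalty: 40% of $309,500 = $123,800
Penalty before surcharge: $123,800 + $2,010 = $125,810
Administrative surcharge: 10% of $125,810 = $12,581
Total penalty: $125,810 + $12,581 = $138,391

$138,391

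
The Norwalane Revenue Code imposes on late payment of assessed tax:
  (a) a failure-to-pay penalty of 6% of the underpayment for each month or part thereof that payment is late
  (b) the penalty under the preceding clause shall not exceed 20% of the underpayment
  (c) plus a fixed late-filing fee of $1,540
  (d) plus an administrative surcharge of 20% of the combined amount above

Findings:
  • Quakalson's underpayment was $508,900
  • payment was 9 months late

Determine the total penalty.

$123,984

Accrued rate: 6% × 9 = 54%, capped at 20% → 20%
Failure-to-pay penalty: 20% of $508,900 = $101,780
Penalty before surcharge: $101,780 + $1,540 = $103,320
Administrative surcharge: 20% of $103,320 = $20,664
Total penalty: $103,320 + $20,664 = $123,984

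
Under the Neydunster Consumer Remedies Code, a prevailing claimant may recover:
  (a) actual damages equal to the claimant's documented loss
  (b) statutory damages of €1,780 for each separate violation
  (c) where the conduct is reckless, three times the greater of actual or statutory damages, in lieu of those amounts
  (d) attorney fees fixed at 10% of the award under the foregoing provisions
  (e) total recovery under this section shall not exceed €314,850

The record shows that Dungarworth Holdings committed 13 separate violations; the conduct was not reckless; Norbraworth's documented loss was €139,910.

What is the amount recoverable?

Statutory damages: 13 × €1,780 = €23,140
Conduct not reckless: the in-lieu enhancement does not apply.
Actual plus statutory damages: €139,910 + €23,140 = €163,050
Attorney fees: 10% of €163,050 = €16,305
Total before cap: €163,050 + €16,305 = €179,355
Cap at €314,850: €179,355 is within the cap, no reduction.

€179,355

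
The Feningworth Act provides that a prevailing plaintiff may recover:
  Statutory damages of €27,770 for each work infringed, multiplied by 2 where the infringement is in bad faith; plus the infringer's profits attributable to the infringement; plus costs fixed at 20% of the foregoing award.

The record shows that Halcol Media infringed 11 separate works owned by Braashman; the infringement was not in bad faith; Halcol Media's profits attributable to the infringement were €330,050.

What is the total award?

€762,624

Statutory damages: 11 × €27,770 = €305,470
Infringement not in bad faith: no ×2 enhancement.
Combined award: €305,470 + €330,050 = €635,520
Costs: 20% of €635,520 = €127,104
Award plus costs: €635,520 + €127,104 = €762,624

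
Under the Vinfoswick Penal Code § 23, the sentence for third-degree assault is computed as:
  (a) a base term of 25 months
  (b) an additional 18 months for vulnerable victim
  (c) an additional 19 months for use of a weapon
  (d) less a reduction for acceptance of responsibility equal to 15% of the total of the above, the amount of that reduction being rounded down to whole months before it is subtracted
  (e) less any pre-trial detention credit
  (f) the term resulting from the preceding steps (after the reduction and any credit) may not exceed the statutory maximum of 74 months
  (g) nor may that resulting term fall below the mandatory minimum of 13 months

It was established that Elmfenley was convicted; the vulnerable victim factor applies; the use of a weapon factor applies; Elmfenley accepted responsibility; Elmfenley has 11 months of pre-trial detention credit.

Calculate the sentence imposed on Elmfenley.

Vulnerable victim enhancement: +18 months
Use of a weapon enhancement: +19 months
Adjusted term: 25 months + 18 months + 19 months = 62 months
Acceptance of responsibility reduction: 15% of 62 months = 9 months (rounded down)
After reduction: 62 − 9 = 53 months
Less pre-trial detention credit: 53 months − 11 months = 42 months
Cap at 74 months: 42 months is within the cap, no reduction.
Minimum 13 months: 42 months meets the minimum, no increase.

42 months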